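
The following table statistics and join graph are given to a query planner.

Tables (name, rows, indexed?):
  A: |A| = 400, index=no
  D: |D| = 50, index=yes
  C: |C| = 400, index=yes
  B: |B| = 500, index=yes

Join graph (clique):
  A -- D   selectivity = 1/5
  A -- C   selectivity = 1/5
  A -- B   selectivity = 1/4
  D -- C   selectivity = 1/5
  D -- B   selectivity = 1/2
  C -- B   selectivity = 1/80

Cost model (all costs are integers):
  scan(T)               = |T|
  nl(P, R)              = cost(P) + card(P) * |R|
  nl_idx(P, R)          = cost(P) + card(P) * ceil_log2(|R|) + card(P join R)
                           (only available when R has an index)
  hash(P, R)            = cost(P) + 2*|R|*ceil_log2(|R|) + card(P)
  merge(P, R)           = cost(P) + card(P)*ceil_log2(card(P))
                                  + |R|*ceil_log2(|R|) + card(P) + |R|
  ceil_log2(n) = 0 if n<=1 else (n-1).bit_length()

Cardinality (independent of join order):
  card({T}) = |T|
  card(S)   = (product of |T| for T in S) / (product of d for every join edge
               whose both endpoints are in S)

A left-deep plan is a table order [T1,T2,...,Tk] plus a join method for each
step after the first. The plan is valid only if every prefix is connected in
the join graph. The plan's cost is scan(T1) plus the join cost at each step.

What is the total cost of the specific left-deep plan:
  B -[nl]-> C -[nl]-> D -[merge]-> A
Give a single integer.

517000

step 1: scan B: cost=500, card=500
step 2: join C via nl
    card(P join C) = 500*400/(80) = 2500
    cost = 500 + 500*400 = 200500
step 3: join D via nl
    card(P join D) = 2500*50/(5*2) = 12500
    cost = 200500 + 2500*50 = 325500
step 4: join A via merge
    card(P join A) = 12500*400/(5*5*4) = 50000
    cost = 325500 + 12500*14 + 400*9 + 12500 + 400 = 517000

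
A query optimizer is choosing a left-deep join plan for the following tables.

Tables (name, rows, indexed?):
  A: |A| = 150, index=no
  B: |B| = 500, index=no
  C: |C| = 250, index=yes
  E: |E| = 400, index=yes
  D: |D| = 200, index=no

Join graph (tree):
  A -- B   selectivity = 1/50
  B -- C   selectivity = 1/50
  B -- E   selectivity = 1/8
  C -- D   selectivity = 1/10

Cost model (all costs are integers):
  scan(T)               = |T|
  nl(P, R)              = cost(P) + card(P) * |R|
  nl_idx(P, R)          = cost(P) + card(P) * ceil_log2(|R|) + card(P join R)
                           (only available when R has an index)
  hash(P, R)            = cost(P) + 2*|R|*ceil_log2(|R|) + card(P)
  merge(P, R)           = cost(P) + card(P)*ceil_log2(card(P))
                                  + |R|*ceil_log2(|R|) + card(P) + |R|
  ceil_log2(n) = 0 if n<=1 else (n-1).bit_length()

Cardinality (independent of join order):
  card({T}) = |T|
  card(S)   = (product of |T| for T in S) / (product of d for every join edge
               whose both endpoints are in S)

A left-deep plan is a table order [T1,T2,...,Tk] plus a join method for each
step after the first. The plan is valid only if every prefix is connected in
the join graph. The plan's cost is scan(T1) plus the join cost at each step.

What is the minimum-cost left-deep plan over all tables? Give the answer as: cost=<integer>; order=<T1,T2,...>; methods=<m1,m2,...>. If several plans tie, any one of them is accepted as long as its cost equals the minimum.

Selinger DP (subsets sized 1..n):
  {A}: scan cost=150, card=150
  {B}: scan cost=500, card=500
  {C}: scan cost=250, card=250
  {E}: scan cost=400, card=400
  {D}: scan cost=200, card=200
  {AB}: card=1500; try (A,hash)→3400, (B,merge)→6500, (A,merge)→6850, (B,hash)→9300, (B,nl)→75150, (A,nl)→75500; best=3400 via (A,hash)
  {BC}: card=2500; try (C,hash)→5000, (C,nl_idx)→7000, (B,merge)→7500, (C,merge)→7750, (B,hash)→9500, (B,nl)→125250 …(+1); best=5000 via (C,hash)
  {BE}: card=25000; try (E,hash)→8200, (B,merge)→9400, (E,merge)→9500, (B,hash)→9800, (E,nl_idx)→30000, (B,nl)→200400 …(+1); best=8200 via (E,hash)
  {CD}: card=5000; try (D,hash)→3700, (C,merge)→4250, (D,merge)→4300, (C,hash)→4400, (C,nl_idx)→6800, (C,nl)→50200 …(+1); best=3700 via (D,hash)
  {ABC}: card=7500; try (C,hash)→8900, (A,hash)→9900, (C,nl_idx)→22900, (C,merge)→23650, (A,merge)→38850, (C,nl)→378400 …(+1); best=8900 via (C,hash)
  {ABE}: card=75000; try (E,hash)→12100, (E,merge)→25400, (A,hash)→35600, (E,nl_idx)→91900, (A,merge)→409550, (E,nl)→603400 …(+1); best=12100 via (E,hash)
  {BCE}: card=125000; try (E,hash)→14700, (C,hash)→37200, (E,merge)→41500, (E,nl_idx)→152500, (C,nl_idx)→333200, (C,merge)→410450 …(+2); best=14700 via (E,hash)
  {BCD}: card=50000; try (D,hash)→10700, (B,hash)→17700, (D,merge)→39300, (B,merge)→78700, (D,nl)→505000, (B,nl)→2503700; best=10700 via (D,hash)
  {ABCE}: card=375000; try (E,hash)→23600, (C,hash)→91100, (E,merge)→117900, (A,hash)→142100, (E,nl_idx)→451400, (C,nl_idx)→987100 …(+5); best=23600 via (E,hash)
  {ABCD}: card=150000; try (D,hash)→19600, (A,hash)→63100, (D,merge)→115700, (A,merge)→862050, (D,nl)→1508900, (A,nl)→7510700; best=19600 via (D,hash)
  {BCDE}: card=2500000; try (E,hash)→67900, (D,hash)→142900, (E,merge)→864700, (D,merge)→2266500, (E,nl_idx)→2960700, (E,nl)→20010700 …(+1); best=67900 via (E,hash)
  {ABCDE}: card=7500000; try (E,hash)→176800, (D,hash)→401800, (A,hash)→2570300, (E,merge)→2873600, (D,merge)→7525400, (E,nl_idx)→8869600 …(+4); best=176800 via (E,hash)

cost=176800; order=B,A,C,D,E; methods=hash,hash,hash,hash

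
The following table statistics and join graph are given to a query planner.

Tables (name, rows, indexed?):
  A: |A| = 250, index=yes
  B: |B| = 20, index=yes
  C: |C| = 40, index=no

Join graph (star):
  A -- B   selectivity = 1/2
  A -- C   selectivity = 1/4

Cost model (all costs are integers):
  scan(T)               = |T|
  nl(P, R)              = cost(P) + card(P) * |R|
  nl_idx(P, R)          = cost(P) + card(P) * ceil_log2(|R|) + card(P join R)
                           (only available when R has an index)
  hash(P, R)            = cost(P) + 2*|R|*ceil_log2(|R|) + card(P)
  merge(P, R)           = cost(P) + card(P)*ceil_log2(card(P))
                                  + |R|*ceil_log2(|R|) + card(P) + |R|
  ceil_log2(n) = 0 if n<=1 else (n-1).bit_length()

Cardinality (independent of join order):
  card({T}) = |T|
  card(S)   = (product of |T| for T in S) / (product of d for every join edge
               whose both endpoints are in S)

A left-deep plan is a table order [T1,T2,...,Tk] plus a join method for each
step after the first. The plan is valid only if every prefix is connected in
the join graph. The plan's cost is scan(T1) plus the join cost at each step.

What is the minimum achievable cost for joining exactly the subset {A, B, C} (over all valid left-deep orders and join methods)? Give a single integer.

Selinger DP over subsets of {A,B,C}:
  {A}: scan cost=250, card=250
  {B}: scan cost=20, card=20
  {C}: scan cost=40, card=40
  {AB}: card=2500; try (B,hash)→700, (A,merge)→2390, (B,merge)→2620, (A,nl_idx)→2680, (B,nl_idx)→4000, (A,hash)→4040 …(+2); best=700 via (B,hash)
  {AC}: card=2500; try (C,hash)→980, (A,merge)→2570, (C,merge)→2780, (A,nl_idx)→2860, (A,hash)→4080, (A,nl)→10040 …(+1); best=980 via (C,hash)
  {ABC}: card=25000; try (C,hash)→3680, (B,hash)→3680, (C,merge)→33480, (B,merge)→33600, (B,nl_idx)→38480, (B,nl)→50980 …(+1); best=3680 via (C,hash)

3680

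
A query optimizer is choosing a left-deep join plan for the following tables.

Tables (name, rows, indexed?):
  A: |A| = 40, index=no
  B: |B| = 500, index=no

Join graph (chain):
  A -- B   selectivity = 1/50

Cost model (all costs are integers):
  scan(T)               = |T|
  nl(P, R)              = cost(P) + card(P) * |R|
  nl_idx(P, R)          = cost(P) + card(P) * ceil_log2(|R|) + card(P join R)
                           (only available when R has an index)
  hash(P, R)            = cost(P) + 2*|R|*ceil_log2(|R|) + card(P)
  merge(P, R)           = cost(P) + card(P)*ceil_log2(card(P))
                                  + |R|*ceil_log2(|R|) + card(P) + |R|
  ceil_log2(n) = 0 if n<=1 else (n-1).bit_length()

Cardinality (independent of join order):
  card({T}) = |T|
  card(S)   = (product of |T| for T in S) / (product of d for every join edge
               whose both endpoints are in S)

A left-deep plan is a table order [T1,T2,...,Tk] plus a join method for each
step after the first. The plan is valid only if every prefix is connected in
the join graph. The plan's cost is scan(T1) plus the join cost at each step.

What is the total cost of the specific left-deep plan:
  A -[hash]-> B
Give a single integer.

step 1: scan A: cost=40, card=40
step 2: join B via hash
    card(P join B) = 40*500/(50) = 400
    cost = 40 + 2*500*9 + 40 = 9080

9080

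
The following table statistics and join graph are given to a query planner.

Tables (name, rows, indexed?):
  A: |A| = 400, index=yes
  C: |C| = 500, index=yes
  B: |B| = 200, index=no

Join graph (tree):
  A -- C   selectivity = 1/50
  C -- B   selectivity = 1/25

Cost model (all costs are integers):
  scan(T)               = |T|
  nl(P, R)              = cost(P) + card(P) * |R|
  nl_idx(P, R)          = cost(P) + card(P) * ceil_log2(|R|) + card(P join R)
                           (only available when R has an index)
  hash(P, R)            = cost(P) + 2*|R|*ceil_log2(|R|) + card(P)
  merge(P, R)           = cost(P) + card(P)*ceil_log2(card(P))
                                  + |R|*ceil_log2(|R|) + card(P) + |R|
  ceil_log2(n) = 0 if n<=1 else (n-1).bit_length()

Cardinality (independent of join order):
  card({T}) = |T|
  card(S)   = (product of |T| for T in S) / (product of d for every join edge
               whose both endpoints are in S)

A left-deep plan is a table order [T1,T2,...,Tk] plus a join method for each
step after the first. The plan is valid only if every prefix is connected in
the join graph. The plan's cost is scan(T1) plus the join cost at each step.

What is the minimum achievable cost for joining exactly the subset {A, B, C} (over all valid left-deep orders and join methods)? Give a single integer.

15200

Selinger DP over subsets of {A,B,C}:
  {A}: scan cost=400, card=400
  {C}: scan cost=500, card=500
  {B}: scan cost=200, card=200
  {AC}: card=4000; try (C,nl_idx)→8000, (A,hash)→8200, (A,nl_idx)→9000, (C,merge)→9400, (A,merge)→9500, (C,hash)→9800 …(+2); best=8000 via (C,nl_idx)
  {BC}: card=4000; try (B,hash)→4200, (C,nl_idx)→6000, (C,merge)→7000, (B,merge)→7300, (C,hash)→9400, (C,nl)→100200 …(+1); best=4200 via (B,hash)
  {ABC}: card=32000; try (B,hash)→15200, (A,hash)→15400, (A,merge)→60200, (B,merge)→61800, (A,nl_idx)→72200, (B,nl)→808000 …(+1); best=15200 via (B,hash)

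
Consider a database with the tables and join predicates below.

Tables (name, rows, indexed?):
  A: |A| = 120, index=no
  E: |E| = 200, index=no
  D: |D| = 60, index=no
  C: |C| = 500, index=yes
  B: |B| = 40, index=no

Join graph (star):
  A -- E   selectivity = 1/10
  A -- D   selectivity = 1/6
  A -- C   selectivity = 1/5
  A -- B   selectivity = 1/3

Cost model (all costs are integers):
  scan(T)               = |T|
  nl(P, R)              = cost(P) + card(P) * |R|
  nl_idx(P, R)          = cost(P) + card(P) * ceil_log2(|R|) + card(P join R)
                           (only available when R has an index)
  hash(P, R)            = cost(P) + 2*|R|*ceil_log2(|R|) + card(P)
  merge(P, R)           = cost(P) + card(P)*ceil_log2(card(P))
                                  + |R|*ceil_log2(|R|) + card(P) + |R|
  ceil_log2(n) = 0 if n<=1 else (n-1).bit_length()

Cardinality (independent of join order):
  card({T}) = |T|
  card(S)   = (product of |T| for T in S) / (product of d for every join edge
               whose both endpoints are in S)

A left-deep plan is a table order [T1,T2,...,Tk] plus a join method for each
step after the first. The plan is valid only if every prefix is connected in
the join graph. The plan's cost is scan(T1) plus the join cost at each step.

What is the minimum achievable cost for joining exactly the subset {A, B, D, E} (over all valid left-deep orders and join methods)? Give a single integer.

21840

Selinger DP over subsets of {A,B,D,E}:
  {A}: scan cost=120, card=120
  {E}: scan cost=200, card=200
  {D}: scan cost=60, card=60
  {B}: scan cost=40, card=40
  {AE}: card=2400; try (A,hash)→2080, (E,merge)→2880, (A,merge)→2960, (E,hash)→3440, (E,nl)→24120, (A,nl)→24200; best=2080 via (A,hash)
  {AD}: card=1200; try (D,hash)→960, (A,merge)→1440, (D,merge)→1500, (A,hash)→1800, (A,nl)→7260, (D,nl)→7320; best=960 via (D,hash)
  {AB}: card=1600; try (B,hash)→720, (A,merge)→1280, (B,merge)→1360, (A,hash)→1760, (A,nl)→4840, (B,nl)→4920; best=720 via (B,hash)
  {ADE}: card=24000; try (D,hash)→5200, (E,hash)→5360, (E,merge)→17160, (D,merge)→33700, (D,nl)→146080, (E,nl)→240960; best=5200 via (D,hash)
  {ABE}: card=32000; try (B,hash)→4960, (E,hash)→5520, (E,merge)→21720, (B,merge)→33560, (B,nl)→98080, (E,nl)→320720; best=4960 via (B,hash)
  {ABD}: card=16000; try (B,hash)→2640, (D,hash)→3040, (B,merge)→15640, (D,merge)→20340, (B,nl)→48960, (D,nl)→96720; best=2640 via (B,hash)
  {ABDE}: card=320000; try (E,hash)→21840, (B,hash)→29680, (D,hash)→37680, (E,merge)→244440, (B,merge)→389480, (D,merge)→517380 …(+3); best=21840 via (E,hash)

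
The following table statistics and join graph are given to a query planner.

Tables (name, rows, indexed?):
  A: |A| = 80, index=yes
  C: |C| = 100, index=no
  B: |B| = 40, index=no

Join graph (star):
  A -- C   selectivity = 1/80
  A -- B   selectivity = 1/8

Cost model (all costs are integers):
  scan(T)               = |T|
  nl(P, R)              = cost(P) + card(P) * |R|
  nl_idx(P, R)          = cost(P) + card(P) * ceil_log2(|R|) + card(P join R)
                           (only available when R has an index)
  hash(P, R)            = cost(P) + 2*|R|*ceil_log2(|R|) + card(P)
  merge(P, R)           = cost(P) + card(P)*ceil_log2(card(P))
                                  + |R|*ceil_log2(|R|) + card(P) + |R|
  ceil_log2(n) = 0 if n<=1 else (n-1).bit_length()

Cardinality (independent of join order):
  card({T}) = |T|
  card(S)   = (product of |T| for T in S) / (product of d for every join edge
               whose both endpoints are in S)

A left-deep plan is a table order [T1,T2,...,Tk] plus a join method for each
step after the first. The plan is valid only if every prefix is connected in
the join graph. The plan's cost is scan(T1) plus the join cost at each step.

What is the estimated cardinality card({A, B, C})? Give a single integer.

Tables in S: A(80), B(40), C(100)
Edges inside S: A-C(d=80), A-B(d=8)
numerator = 80 * 40 * 100 = 320000
denominator = 80 * 8 = 640
card(S) = 320000 / 640 = 500

500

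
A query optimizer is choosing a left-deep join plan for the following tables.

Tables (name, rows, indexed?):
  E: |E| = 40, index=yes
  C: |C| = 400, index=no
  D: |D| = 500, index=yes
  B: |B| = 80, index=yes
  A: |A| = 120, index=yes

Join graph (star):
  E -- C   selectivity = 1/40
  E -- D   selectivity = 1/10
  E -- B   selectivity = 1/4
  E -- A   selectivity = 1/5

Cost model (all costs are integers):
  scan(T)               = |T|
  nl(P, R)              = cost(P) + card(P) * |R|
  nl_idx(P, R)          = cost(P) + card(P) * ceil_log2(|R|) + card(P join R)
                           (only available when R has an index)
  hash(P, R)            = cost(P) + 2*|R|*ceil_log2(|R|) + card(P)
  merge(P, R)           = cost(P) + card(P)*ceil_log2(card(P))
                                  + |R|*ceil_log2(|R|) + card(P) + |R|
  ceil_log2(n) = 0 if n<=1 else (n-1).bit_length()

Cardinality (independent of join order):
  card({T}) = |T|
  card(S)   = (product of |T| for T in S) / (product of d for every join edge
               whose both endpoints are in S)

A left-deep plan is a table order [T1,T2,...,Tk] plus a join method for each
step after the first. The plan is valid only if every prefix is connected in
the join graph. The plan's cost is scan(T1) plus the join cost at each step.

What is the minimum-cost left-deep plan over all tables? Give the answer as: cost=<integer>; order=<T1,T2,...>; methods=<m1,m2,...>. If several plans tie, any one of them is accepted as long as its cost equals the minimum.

cost=213480; order=C,E,B,A,D; methods=hash,hash,hash,hash

Selinger DP (subsets sized 1..n):
  {E}: scan cost=40, card=40
  {C}: scan cost=400, card=400
  {D}: scan cost=500, card=500
  {B}: scan cost=80, card=80
  {A}: scan cost=120, card=120
  {CE}: card=400; try (E,hash)→1280, (E,nl_idx)→3200, (C,merge)→4320, (E,merge)→4680, (C,hash)→7280, (C,nl)→16040 …(+1); best=1280 via (E,hash)
  {DE}: card=2000; try (E,hash)→1480, (D,nl_idx)→2400, (D,merge)→5320, (E,nl_idx)→5500, (E,merge)→5780, (D,hash)→9080 …(+2); best=1480 via (E,hash)
  {BE}: card=800; try (E,hash)→640, (B,merge)→960, (E,merge)→1000, (B,nl_idx)→1120, (B,hash)→1200, (E,nl_idx)→1360 …(+2); best=640 via (E,hash)
  {AE}: card=960; try (E,hash)→720, (A,merge)→1280, (A,nl_idx)→1280, (E,merge)→1360, (A,hash)→1760, (E,nl_idx)→1800 …(+2); best=720 via (E,hash)
  {CDE}: card=20000; try (D,merge)→10280, (D,hash)→10680, (C,hash)→10680, (D,nl_idx)→24880, (C,merge)→29480, (D,nl)→201280 …(+1); best=10280 via (D,merge)
  {BCE}: card=8000; try (B,hash)→2800, (B,merge)→5920, (C,hash)→8640, (B,nl_idx)→12080, (C,merge)→13440, (B,nl)→33280 …(+1); best=2800 via (B,hash)
  {ACE}: card=9600; try (A,hash)→3360, (A,merge)→6240, (C,hash)→8880, (A,nl_idx)→13680, (C,merge)→15280, (A,nl)→49280 …(+1); best=3360 via (A,hash)
  {BDE}: card=40000; try (B,hash)→4600, (D,hash)→10440, (D,merge)→14440, (B,merge)→26120, (D,nl_idx)→47840, (B,nl_idx)→55480 …(+2); best=4600 via (B,hash)
  {ADE}: card=48000; try (A,hash)→5160, (D,hash)→10680, (D,merge)→16280, (A,merge)→26440, (D,nl_idx)→57360, (A,nl_idx)→63480 …(+2); best=5160 via (A,hash)
  {ABE}: card=19200; try (B,hash)→2800, (A,hash)→3120, (A,merge)→10400, (B,merge)→11920, (A,nl_idx)→25440, (B,nl_idx)→26640 …(+2); best=2800 via (B,hash)
  {BCDE}: card=400000; try (D,hash)→19800, (B,hash)→31400, (C,hash)→51800, (D,merge)→119800, (B,merge)→330920, (D,nl_idx)→474800 …(+5); best=19800 via (D,hash)
  {ACDE}: card=480000; try (D,hash)→21960, (A,hash)→31960, (C,hash)→60360, (D,merge)→152360, (A,merge)→331240, (D,nl_idx)→569760 …(+5); best=21960 via (D,hash)
  {ABCE}: card=192000; try (A,hash)→12480, (B,hash)→14080, (C,hash)→29200, (A,merge)→115760, (B,merge)→148000, (A,nl_idx)→250800 …(+5); best=12480 via (A,hash)
  {ABDE}: card=960000; try (D,hash)→31000, (A,hash)→46280, (B,hash)→54280, (D,merge)→315000, (A,merge)→685560, (B,merge)→821800 …(+6); best=31000 via (D,hash)
  {ABCDE}: card=9600000; try (D,hash)→213480, (A,hash)→421480, (B,hash)→503080, (C,hash)→998200, (D,merge)→3665480, (A,merge)→8020760 …(+9); best=213480 via (D,hash)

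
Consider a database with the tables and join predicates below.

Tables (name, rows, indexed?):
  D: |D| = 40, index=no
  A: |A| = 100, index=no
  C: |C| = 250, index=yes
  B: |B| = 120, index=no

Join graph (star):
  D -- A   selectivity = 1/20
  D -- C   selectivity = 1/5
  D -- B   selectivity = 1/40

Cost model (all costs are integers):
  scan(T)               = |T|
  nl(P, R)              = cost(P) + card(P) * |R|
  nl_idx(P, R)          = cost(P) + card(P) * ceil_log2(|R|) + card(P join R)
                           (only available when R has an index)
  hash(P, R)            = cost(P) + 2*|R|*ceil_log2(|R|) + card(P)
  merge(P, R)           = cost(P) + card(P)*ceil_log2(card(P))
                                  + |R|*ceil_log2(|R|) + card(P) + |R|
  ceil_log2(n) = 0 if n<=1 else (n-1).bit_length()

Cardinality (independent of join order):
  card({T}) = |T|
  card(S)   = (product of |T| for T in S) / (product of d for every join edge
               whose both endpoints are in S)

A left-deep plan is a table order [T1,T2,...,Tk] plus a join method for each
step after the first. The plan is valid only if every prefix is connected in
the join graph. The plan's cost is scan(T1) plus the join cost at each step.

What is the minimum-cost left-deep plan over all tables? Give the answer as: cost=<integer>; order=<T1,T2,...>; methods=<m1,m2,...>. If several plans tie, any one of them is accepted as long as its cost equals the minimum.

Selinger DP (subsets sized 1..n):
  {D}: scan cost=40, card=40
  {A}: scan cost=100, card=100
  {C}: scan cost=250, card=250
  {B}: scan cost=120, card=120
  {AD}: card=200; try (D,hash)→680, (A,merge)→1120, (D,merge)→1180, (A,hash)→1480, (A,nl)→4040, (D,nl)→4100; best=680 via (D,hash)
  {CD}: card=2000; try (D,hash)→980, (C,nl_idx)→2360, (C,merge)→2570, (D,merge)→2780, (C,hash)→4080, (C,nl)→10040 …(+1); best=980 via (D,hash)
  {BD}: card=120; try (D,hash)→720, (B,merge)→1280, (D,merge)→1360, (B,hash)→1760, (B,nl)→4840, (D,nl)→4920; best=720 via (D,hash)
  {ACD}: card=10000; try (A,hash)→4380, (C,merge)→4730, (C,hash)→4880, (C,nl_idx)→12280, (A,merge)→25780, (C,nl)→50680 …(+1); best=4380 via (A,hash)
  {ABD}: card=600; try (A,hash)→2240, (A,merge)→2480, (B,hash)→2560, (B,merge)→3440, (A,nl)→12720, (B,nl)→24680; best=2240 via (A,hash)
  {BCD}: card=6000; try (C,merge)→3930, (B,hash)→4660, (C,hash)→4840, (C,nl_idx)→7680, (B,merge)→25940, (C,nl)→30720 …(+1); best=3930 via (C,merge)
  {ABCD}: card=30000; try (C,hash)→6840, (C,merge)→11090, (A,hash)→11330, (B,hash)→16060, (C,nl_idx)→37040, (A,merge)→88730 …(+4); best=6840 via (C,hash)

cost=6840; order=B,D,A,C; methods=hash,hash,hash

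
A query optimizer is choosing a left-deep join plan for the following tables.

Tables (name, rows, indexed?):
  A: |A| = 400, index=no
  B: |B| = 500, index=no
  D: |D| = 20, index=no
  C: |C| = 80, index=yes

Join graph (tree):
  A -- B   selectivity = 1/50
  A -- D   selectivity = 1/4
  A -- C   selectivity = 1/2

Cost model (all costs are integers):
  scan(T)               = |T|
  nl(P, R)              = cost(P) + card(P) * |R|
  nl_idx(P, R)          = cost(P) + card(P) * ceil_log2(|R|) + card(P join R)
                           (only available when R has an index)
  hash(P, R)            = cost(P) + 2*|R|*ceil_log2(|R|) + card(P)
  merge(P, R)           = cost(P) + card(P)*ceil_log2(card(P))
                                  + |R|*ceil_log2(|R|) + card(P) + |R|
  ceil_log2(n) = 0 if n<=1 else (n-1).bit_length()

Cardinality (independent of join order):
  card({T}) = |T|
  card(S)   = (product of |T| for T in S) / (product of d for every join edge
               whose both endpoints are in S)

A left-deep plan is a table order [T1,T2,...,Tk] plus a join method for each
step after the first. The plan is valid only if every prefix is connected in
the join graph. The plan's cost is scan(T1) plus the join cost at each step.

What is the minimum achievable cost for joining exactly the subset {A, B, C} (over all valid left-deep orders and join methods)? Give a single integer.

13320

Selinger DP over subsets of {A,B,C}:
  {A}: scan cost=400, card=400
  {B}: scan cost=500, card=500
  {C}: scan cost=80, card=80
  {AB}: card=4000; try (A,hash)→8200, (B,merge)→9400, (A,merge)→9500, (B,hash)→9800, (B,nl)→200400, (A,nl)→200500; best=8200 via (A,hash)
  {AC}: card=16000; try (C,hash)→1920, (A,merge)→4720, (C,merge)→5040, (A,hash)→7360, (C,nl_idx)→19200, (A,nl)→32080 …(+1); best=1920 via (C,hash)
  {ABC}: card=160000; try (C,hash)→13320, (B,hash)→26920, (C,merge)→60840, (C,nl_idx)→196200, (B,merge)→246920, (C,nl)→328200 …(+1); best=13320 via (C,hash)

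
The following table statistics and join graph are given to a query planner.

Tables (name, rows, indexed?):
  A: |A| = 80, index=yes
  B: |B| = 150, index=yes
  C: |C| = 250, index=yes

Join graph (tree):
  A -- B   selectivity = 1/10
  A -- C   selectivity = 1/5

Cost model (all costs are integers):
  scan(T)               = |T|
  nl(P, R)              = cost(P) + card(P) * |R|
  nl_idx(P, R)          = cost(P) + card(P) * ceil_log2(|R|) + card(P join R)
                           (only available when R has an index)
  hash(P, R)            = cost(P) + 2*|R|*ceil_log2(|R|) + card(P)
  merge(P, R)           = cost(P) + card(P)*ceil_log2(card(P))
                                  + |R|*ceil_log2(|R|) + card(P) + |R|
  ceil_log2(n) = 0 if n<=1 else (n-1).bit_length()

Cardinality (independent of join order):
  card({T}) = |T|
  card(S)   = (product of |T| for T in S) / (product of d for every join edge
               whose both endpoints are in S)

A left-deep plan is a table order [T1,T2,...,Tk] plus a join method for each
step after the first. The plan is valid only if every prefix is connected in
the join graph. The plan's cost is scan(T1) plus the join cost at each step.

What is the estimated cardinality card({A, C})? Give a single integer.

4000

Tables in S: A(80), C(250)
Edges inside S: A-C(d=5)
numerator = 80 * 250 = 20000
denominator = 5 = 5
card(S) = 20000 / 5 = 4000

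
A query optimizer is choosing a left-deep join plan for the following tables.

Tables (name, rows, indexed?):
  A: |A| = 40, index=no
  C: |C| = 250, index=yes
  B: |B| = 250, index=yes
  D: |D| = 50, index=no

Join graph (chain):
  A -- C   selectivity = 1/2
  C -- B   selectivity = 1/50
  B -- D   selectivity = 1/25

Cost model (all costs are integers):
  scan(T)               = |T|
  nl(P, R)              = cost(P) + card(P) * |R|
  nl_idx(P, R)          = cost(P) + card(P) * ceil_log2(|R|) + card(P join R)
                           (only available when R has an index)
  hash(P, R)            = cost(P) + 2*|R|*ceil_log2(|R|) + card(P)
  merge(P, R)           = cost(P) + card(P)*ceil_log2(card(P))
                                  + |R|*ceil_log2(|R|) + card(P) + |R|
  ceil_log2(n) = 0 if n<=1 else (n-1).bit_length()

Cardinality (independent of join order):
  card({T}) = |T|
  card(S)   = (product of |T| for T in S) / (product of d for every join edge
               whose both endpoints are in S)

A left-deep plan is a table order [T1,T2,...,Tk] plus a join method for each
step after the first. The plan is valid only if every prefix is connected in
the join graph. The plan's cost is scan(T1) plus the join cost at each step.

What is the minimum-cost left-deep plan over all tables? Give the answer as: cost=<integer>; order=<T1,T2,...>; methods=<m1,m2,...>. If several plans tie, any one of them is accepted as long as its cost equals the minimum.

Selinger DP (subsets sized 1..n):
  {A}: scan cost=40, card=40
  {C}: scan cost=250, card=250
  {B}: scan cost=250, card=250
  {D}: scan cost=50, card=50
  {AC}: card=5000; try (A,hash)→980, (C,merge)→2570, (A,merge)→2780, (C,hash)→4080, (C,nl_idx)→5360, (C,nl)→10040 …(+1); best=980 via (A,hash)
  {BC}: card=1250; try (C,nl_idx)→3500, (B,nl_idx)→3500, (C,hash)→4500, (B,hash)→4500, (C,merge)→4750, (B,merge)→4750 …(+2); best=3500 via (C,nl_idx)
  {BD}: card=500; try (B,nl_idx)→950, (D,hash)→1100, (B,merge)→2650, (D,merge)→2850, (B,hash)→4100, (B,nl)→12550 …(+1); best=950 via (B,nl_idx)
  {ABC}: card=25000; try (A,hash)→5230, (B,hash)→9980, (A,merge)→18780, (A,nl)→53500, (B,nl_idx)→65980, (B,merge)→73230 …(+1); best=5230 via (A,hash)
  {BCD}: card=2500; try (D,hash)→5350, (C,hash)→5450, (C,nl_idx)→7450, (C,merge)→8200, (D,merge)→18850, (D,nl)→66000 …(+1); best=5350 via (D,hash)
  {ABCD}: card=50000; try (A,hash)→8330, (D,hash)→30830, (A,merge)→38130, (A,nl)→105350, (D,merge)→405580, (D,nl)→1255230; best=8330 via (A,hash)

cost=8330; order=B,C,D,A; methods=nl_idx,hash,hash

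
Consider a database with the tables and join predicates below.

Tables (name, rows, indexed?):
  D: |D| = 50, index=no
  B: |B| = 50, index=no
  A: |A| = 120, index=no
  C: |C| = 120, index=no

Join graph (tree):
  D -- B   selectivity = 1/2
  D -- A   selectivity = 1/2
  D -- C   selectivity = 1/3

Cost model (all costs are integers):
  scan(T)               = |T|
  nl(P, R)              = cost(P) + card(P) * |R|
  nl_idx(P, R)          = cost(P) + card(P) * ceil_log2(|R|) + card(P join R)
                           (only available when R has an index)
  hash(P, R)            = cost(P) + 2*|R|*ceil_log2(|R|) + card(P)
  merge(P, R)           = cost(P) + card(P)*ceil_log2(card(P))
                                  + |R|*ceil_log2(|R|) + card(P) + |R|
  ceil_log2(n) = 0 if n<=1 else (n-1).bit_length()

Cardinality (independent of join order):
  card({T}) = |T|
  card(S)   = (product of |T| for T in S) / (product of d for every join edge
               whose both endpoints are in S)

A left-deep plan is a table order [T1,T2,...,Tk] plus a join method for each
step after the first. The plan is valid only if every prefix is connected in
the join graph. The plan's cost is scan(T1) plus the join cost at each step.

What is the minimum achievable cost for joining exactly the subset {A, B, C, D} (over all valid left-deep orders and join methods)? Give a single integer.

Selinger DP over subsets of {A,B,C,D}:
  {D}: scan cost=50, card=50
  {B}: scan cost=50, card=50
  {A}: scan cost=120, card=120
  {C}: scan cost=120, card=120
  {BD}: card=1250; try (D,hash)→700, (B,hash)→700, (D,merge)→750, (B,merge)→750, (D,nl)→2550, (B,nl)→2550; best=700 via (D,hash)
  {AD}: card=3000; try (D,hash)→840, (A,merge)→1360, (D,merge)→1430, (A,hash)→1780, (A,nl)→6050, (D,nl)→6120; best=840 via (D,hash)
  {CD}: card=2000; try (D,hash)→840, (C,merge)→1360, (D,merge)→1430, (C,hash)→1780, (C,nl)→6050, (D,nl)→6120; best=840 via (D,hash)
  {ABD}: card=75000; try (A,hash)→3630, (B,hash)→4440, (A,merge)→16660, (B,merge)→40190, (A,nl)→150700, (B,nl)→150840; best=3630 via (A,hash)
  {BCD}: card=50000; try (B,hash)→3440, (C,hash)→3630, (C,merge)→16660, (B,merge)→25190, (B,nl)→100840, (C,nl)→150700; best=3440 via (B,hash)
  {ACD}: card=120000; try (A,hash)→4520, (C,hash)→5520, (A,merge)→25800, (C,merge)→40800, (A,nl)→240840, (C,nl)→360840; best=4520 via (A,hash)
  {ABCD}: card=3000000; try (A,hash)→55120, (C,hash)→80310, (B,hash)→125120, (A,merge)→854400, (C,merge)→1354590, (B,merge)→2164870 …(+3); best=55120 via (A,hash)

55120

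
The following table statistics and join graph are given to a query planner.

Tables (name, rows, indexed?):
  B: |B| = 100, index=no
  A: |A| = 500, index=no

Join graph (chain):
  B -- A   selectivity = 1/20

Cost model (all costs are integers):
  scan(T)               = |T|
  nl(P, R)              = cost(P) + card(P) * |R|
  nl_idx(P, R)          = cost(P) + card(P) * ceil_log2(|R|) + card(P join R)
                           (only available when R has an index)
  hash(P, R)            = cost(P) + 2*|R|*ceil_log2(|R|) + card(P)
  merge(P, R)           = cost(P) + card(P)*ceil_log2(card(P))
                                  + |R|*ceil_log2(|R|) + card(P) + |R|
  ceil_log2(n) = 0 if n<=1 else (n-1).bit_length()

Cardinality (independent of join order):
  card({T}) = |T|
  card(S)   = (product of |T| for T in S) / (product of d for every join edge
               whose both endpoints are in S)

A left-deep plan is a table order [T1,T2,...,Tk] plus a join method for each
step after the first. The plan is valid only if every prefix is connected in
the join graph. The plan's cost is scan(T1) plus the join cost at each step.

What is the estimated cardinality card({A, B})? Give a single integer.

2500

Tables in S: A(500), B(100)
Edges inside S: B-A(d=20)
numerator = 500 * 100 = 50000
denominator = 20 = 20
card(S) = 50000 / 20 = 2500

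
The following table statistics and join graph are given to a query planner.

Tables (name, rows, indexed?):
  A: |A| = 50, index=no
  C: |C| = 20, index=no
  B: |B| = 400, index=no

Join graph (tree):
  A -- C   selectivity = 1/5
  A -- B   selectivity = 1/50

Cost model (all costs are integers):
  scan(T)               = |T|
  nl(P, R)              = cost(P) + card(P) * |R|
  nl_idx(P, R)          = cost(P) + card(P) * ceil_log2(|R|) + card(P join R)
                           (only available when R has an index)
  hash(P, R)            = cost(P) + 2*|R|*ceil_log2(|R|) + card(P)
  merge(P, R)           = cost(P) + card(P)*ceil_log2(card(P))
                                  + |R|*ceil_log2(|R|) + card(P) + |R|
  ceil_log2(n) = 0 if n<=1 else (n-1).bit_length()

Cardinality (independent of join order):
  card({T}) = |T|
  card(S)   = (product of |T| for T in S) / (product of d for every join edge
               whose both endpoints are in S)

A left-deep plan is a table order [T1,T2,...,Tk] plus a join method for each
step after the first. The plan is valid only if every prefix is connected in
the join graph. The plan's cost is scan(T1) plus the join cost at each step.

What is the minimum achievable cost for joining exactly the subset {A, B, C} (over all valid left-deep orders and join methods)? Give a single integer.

2000

Selinger DP over subsets of {A,B,C}:
  {A}: scan cost=50, card=50
  {C}: scan cost=20, card=20
  {B}: scan cost=400, card=400
  {AC}: card=200; try (C,hash)→300, (A,merge)→490, (C,merge)→520, (A,hash)→640, (A,nl)→1020, (C,nl)→1050; best=300 via (C,hash)
  {AB}: card=400; try (A,hash)→1400, (B,merge)→4400, (A,merge)→4750, (B,hash)→7300, (B,nl)→20050, (A,nl)→20400; best=1400 via (A,hash)
  {ABC}: card=1600; try (C,hash)→2000, (C,merge)→5520, (B,merge)→6100, (B,hash)→7700, (C,nl)→9400, (B,nl)→80300; best=2000 via (C,hash)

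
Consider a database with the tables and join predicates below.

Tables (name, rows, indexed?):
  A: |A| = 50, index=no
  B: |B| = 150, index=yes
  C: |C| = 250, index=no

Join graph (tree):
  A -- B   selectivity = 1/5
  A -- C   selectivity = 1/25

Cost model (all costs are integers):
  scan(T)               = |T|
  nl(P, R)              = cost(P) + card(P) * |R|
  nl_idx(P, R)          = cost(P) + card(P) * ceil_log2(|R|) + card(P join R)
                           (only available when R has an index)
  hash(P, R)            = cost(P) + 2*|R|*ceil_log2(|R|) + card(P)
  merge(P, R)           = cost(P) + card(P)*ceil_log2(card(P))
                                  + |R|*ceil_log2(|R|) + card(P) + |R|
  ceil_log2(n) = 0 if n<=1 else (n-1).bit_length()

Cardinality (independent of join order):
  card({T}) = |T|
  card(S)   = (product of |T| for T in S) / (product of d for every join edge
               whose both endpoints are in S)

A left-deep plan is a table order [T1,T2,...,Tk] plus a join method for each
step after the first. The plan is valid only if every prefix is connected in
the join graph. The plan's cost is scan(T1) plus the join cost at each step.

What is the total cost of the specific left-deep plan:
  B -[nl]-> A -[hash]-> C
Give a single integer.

step 1: scan B: cost=150, card=150
step 2: join A via nl
    card(P join A) = 150*50/(5) = 1500
    cost = 150 + 150*50 = 7650
step 3: join C via hash
    card(P join C) = 1500*250/(25) = 15000
    cost = 7650 + 2*250*8 + 1500 = 13150

13150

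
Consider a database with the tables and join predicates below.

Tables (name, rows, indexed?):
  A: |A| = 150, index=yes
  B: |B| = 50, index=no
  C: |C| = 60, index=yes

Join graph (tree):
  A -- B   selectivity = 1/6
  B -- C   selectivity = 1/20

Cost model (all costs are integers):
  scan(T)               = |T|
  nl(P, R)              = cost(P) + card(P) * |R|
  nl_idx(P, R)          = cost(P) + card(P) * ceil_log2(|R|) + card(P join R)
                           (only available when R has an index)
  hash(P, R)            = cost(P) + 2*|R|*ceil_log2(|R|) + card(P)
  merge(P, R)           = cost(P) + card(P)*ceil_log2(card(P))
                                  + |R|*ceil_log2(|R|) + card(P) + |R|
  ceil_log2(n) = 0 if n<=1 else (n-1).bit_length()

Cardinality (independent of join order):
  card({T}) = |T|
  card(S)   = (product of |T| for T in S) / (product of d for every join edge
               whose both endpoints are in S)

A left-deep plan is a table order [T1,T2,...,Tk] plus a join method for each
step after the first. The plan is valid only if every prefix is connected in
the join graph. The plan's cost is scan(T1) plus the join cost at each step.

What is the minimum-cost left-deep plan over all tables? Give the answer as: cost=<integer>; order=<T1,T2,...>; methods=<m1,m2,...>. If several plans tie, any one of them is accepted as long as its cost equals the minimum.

Selinger DP (subsets sized 1..n):
  {A}: scan cost=150, card=150
  {B}: scan cost=50, card=50
  {C}: scan cost=60, card=60
  {AB}: card=1250; try (B,hash)→900, (A,nl_idx)→1700, (A,merge)→1750, (B,merge)→1850, (A,hash)→2500, (A,nl)→7550 …(+1); best=900 via (B,hash)
  {BC}: card=150; try (C,nl_idx)→500, (B,hash)→720, (C,hash)→820, (C,merge)→820, (B,merge)→830, (C,nl)→3050 …(+1); best=500 via (C,nl_idx)
  {ABC}: card=3750; try (C,hash)→2870, (A,hash)→3050, (A,merge)→3200, (A,nl_idx)→5450, (C,nl_idx)→12150, (C,merge)→16320 …(+2); best=2870 via (C,hash)

cost=2870; order=A,B,C; methods=hash,hash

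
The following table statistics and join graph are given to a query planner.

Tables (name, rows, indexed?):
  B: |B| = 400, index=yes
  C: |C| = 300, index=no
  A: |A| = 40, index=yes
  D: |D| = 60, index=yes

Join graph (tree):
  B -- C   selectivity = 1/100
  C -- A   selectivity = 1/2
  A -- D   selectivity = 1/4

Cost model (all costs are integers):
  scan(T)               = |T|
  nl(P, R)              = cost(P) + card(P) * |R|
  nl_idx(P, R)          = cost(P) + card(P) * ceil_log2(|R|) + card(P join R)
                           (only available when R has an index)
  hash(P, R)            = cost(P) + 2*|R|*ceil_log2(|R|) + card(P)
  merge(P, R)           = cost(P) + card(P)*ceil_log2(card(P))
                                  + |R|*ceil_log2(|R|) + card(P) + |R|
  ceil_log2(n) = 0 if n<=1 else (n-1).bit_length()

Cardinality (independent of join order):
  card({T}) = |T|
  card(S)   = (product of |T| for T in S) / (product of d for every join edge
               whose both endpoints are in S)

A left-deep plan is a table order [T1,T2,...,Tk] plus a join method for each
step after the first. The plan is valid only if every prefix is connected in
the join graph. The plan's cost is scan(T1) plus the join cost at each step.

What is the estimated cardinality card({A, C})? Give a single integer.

Tables in S: A(40), C(300)
Edges inside S: C-A(d=2)
numerator = 40 * 300 = 12000
denominator = 2 = 2
card(S) = 12000 / 2 = 6000

6000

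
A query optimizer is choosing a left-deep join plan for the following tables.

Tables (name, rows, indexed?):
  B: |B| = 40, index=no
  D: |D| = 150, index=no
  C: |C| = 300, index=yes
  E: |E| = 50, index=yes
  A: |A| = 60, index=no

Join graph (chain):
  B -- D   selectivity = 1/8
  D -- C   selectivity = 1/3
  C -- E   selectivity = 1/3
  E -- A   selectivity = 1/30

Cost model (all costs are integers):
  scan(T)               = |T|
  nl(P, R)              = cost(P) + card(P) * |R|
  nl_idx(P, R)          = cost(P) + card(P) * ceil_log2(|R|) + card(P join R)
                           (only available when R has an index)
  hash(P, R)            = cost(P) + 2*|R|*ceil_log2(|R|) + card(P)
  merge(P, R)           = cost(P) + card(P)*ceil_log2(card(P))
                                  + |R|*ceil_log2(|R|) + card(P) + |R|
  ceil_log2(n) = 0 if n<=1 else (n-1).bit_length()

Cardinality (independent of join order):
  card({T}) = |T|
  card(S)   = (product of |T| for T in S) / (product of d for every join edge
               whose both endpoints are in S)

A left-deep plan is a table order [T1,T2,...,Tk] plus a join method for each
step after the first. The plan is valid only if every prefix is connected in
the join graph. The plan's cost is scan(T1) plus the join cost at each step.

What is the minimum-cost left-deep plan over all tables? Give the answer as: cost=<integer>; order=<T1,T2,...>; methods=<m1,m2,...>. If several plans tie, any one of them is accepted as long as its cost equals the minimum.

cost=517200; order=A,E,C,D,B; methods=nl_idx,merge,hash,hash

Selinger DP (subsets sized 1..n):
  {B}: scan cost=40, card=40
  {D}: scan cost=150, card=150
  {C}: scan cost=300, card=300
  {E}: scan cost=50, card=50
  {A}: scan cost=60, card=60
  {BD}: card=750; try (B,hash)→780, (D,merge)→1670, (B,merge)→1780, (D,hash)→2480, (D,nl)→6040, (B,nl)→6150; best=780 via (B,hash)
  {CD}: card=15000; try (D,hash)→3000, (C,merge)→4500, (D,merge)→4650, (C,hash)→5700, (C,nl_idx)→16500, (C,nl)→45150 …(+1); best=3000 via (D,hash)
  {CE}: card=5000; try (E,hash)→1200, (C,merge)→3400, (E,merge)→3650, (C,hash)→5500, (C,nl_idx)→5500, (E,nl_idx)→7100 …(+2); best=1200 via (E,hash)
  {AE}: card=100; try (E,nl_idx)→520, (E,hash)→720, (A,hash)→820, (A,merge)→820, (E,merge)→830, (A,nl)→3050 …(+1); best=520 via (E,nl_idx)
  {BCD}: card=75000; try (C,hash)→6930, (C,merge)→12030, (B,hash)→18480, (C,nl_idx)→82530, (C,nl)→225780, (B,merge)→228280 …(+1); best=6930 via (C,hash)
  {CDE}: card=250000; try (D,hash)→8600, (E,hash)→18600, (D,merge)→72550, (E,merge)→228350, (E,nl_idx)→343000, (D,nl)→751200 …(+1); best=8600 via (D,hash)
  {ACE}: card=10000; try (C,merge)→4320, (C,hash)→6020, (A,hash)→6920, (C,nl_idx)→11420, (C,nl)→30520, (A,merge)→71620 …(+1); best=4320 via (C,merge)
  {BCDE}: card=1250000; try (E,hash)→82530, (B,hash)→259080, (E,merge)→1357280, (E,nl_idx)→1706930, (E,nl)→3756930, (B,merge)→4758880 …(+1); best=82530 via (E,hash)
  {ACDE}: card=500000; try (D,hash)→16720, (D,merge)→155670, (A,hash)→259320, (D,nl)→1504320, (A,merge)→4759020, (A,nl)→15008600; best=16720 via (D,hash)
  {ABCDE}: card=2500000; try (B,hash)→517200, (A,hash)→1333250, (B,merge)→10017000, (B,nl)→20016720, (A,merge)→27582950, (A,nl)→75082530; best=517200 via (B,hash)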